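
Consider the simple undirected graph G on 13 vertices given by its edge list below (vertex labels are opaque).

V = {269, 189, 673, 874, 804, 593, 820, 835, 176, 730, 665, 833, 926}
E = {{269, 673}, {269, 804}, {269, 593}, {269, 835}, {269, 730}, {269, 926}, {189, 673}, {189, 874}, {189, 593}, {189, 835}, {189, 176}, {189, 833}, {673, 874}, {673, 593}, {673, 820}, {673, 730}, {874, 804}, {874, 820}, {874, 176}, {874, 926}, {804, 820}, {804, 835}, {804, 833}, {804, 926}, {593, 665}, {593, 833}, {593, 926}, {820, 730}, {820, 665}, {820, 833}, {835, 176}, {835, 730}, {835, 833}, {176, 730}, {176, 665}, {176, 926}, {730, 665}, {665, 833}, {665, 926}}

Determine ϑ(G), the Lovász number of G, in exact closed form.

Vertex 673 has 6 neighbors: 269, 189, 874, 593, 820, 730.
N(820) = {673, 874, 804, 730, 665, 833}, |N(820)| = 6.
Vertex 926 has 6 neighbors: 269, 874, 804, 593, 176, 665.
deg(269) = 6; N(269) = {673, 804, 593, 835, 730, 926}.
G on 13 vertices is 6-regular; SR(13,6,2,3) — a Paley graph.
Distinct eigenvalues (to 4 d.p.): [6.0, 1.3028, -2.3028].
ϑ = −N·λ_min/(λ_max−λ_min) = −13·(-sqrt(13)/2 - 1/2)/(6−(-sqrt(13)/2 - 1/2)) = sqrt(13).
= 3.6055513… (decimal).

sqrt(13)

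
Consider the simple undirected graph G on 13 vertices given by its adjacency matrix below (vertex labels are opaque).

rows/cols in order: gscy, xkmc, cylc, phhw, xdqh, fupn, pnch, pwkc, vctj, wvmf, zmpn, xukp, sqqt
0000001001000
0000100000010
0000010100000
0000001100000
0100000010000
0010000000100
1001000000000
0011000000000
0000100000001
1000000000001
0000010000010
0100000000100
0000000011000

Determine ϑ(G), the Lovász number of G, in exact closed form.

deg(pwkc) = 2; N(pwkc) = {cylc, phhw}.
N(phhw) = {pnch, pwkc}, |N(phhw)| = 2.
N(cylc) = {fupn, pwkc}, |N(cylc)| = 2.
Vertex sqqt has 2 neighbors: vctj, wvmf.
13-vertex 2-regular graph: a single 13-cycle (edge-transitive).
Distinct eigenvalues (to 4 d.p.): [2.0, 1.7709, 1.1361, 0.2411, -0.7092, -1.497, -1.9419].
Lovász (edge-transitive): ϑ = −13·(-2*cos(pi/13))/((2)−(-2*cos(pi/13))) = 13*cos(pi/13)/(cos(pi/13) + 1).
Numerically 6.4041686.
Sandwich: α(G)=6 ≤ ϑ(G)=13*cos(pi/13)/(cos(pi/13) + 1) ≤ χ(Ḡ)=7 (both strict).

13*cos(pi/13)/(cos(pi/13) + 1)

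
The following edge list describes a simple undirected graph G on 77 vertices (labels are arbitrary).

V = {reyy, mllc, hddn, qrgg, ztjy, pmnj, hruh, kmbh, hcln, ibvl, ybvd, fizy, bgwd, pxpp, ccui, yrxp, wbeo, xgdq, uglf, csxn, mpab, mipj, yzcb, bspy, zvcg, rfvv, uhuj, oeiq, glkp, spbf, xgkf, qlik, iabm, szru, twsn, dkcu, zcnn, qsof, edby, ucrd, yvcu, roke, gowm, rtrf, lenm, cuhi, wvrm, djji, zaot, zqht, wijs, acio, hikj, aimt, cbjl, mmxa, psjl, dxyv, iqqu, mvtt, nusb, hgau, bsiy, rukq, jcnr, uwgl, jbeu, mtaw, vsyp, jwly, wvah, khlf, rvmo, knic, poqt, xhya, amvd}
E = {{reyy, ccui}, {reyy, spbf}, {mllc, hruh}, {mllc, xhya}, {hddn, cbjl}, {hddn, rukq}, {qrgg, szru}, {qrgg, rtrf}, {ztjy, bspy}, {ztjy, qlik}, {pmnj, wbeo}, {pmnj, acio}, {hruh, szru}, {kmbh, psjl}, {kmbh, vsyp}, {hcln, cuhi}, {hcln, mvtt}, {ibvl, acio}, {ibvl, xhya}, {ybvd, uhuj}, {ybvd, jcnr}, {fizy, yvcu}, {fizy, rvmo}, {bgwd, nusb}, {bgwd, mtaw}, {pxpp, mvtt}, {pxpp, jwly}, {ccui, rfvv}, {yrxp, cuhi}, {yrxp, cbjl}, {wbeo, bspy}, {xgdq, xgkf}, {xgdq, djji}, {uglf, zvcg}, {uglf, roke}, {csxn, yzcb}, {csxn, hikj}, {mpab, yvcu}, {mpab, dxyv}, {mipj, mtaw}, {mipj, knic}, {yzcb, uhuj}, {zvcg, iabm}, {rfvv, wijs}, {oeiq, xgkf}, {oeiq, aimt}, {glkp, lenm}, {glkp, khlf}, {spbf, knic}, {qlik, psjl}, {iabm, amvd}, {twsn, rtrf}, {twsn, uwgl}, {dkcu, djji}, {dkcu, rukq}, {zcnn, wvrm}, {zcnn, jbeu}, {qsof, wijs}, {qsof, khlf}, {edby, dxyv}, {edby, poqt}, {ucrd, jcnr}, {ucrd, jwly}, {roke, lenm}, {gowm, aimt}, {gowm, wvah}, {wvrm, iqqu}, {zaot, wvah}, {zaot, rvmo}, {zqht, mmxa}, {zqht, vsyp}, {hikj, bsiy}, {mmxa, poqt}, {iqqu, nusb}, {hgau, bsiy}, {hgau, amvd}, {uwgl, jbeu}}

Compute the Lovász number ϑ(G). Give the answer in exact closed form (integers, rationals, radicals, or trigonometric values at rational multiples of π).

N(iqqu) = {wvrm, nusb}, |N(iqqu)| = 2.
deg(csxn) = 2; N(csxn) = {yzcb, hikj}.
Vertex rfvv has 2 neighbors: ccui, wijs.
N(amvd) = {iabm, hgau}, |N(amvd)| = 2.
Every vertex has degree 2 (N=77); the odd cycle C_{77}.
A has 39 distinct eigenvalues ≈ [2.0, 1.99335, 1.97342, 1.94037, 1.89441, 1.83583, 1.76504, 1.68251, 1.58877, 1.48447, 1.37028, 1.24698, 1.11538, 0.97635, 0.83083, 0.67978, 0.5242, 0.36514, 0.20365, 0.0408, -0.12232, -0.28463, -0.44504, -0.60249, -0.75593, -0.90434, -1.04674, -1.18216, -1.30972, -1.42856, -1.5379, -1.637, -1.72521, -1.80194, -1.86667, -1.91899, -1.95853, -1.98504, -1.99834].
ϑ = −N·λ_min/(λ_max−λ_min) = −77·(-2*cos(pi/77))/(2−(-2*cos(pi/77))) = 77*cos(pi/77)/(cos(pi/77) + 1).
Numerically 38.48397347.
Sandwich: α(G)=38 ≤ ϑ(G)=77*cos(pi/77)/(cos(pi/77) + 1) ≤ χ(Ḡ)=39 (both strict).

77*cos(pi/77)/(cos(pi/77) + 1)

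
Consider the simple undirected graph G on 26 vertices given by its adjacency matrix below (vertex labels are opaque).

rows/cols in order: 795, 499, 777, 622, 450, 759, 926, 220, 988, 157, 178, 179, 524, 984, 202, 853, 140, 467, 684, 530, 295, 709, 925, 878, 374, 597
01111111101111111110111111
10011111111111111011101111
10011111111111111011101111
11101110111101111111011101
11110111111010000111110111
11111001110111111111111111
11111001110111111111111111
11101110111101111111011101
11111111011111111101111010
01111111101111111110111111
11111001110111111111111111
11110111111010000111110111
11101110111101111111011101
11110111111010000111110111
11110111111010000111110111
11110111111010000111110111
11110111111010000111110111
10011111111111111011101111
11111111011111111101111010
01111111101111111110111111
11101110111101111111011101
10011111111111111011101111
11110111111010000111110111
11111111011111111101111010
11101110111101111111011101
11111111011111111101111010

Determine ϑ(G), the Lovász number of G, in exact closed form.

N(777) = {795, 622, 450, 759, 926, 220, 988, 157, 178, 179, 524, 984, 202, 853, 140, 684, 530, 295, 925, 878, 374, 597}, |N(777)| = 22.
N(178) = {795, 499, 777, 622, 450, 220, 988, 157, 179, 524, 984, 202, 853, 140, 467, 684, 530, 295, 709, 925, 878, 374, 597}, |N(178)| = 23.
deg(220) = 21; N(220) = {795, 499, 777, 450, 759, 926, 988, 157, 178, 179, 984, 202, 853, 140, 467, 684, 530, 709, 925, 878, 597}.
deg(467) = 22; N(467) = {795, 622, 450, 759, 926, 220, 988, 157, 178, 179, 524, 984, 202, 853, 140, 684, 530, 295, 925, 878, 374, 597}.
6 parts of sizes [7, 5, 4, 4, 3, 3]; α(G) = 7 = ϑ (perfect).
= 7.00000… (decimal).
α=7, χ(Ḡ)=7; ϑ=7 lies between (collapsed).

7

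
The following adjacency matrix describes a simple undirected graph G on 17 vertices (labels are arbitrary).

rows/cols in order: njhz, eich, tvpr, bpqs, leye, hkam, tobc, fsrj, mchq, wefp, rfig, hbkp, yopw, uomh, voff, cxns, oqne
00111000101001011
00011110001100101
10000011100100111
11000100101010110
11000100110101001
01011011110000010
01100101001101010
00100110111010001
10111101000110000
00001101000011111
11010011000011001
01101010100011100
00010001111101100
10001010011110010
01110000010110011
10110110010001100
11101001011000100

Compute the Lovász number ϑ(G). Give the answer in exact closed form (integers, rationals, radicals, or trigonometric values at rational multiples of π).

N(voff) = {eich, tvpr, bpqs, wefp, hbkp, yopw, cxns, oqne}, |N(voff)| = 8.
deg(hkam) = 8; N(hkam) = {eich, bpqs, leye, tobc, fsrj, mchq, wefp, cxns}.
Vertex yopw has 8 neighbors: bpqs, fsrj, mchq, wefp, rfig, hbkp, uomh, voff.
deg(leye) = 8; N(leye) = {njhz, eich, hkam, mchq, wefp, hbkp, uomh, oqne}.
deg(v) = 8 for all v (|V|=17); SR(17,8,3,4) — a Paley graph.
spec(A) ≈ [8.0, 1.562, -2.562] (distinct, 3 d.p.).
Lovász (edge-transitive): ϑ = −17·(-sqrt(17)/2 - 1/2)/((8)−(-sqrt(17)/2 - 1/2)) = sqrt(17).
Numerically 4.123105626.

sqrt(17)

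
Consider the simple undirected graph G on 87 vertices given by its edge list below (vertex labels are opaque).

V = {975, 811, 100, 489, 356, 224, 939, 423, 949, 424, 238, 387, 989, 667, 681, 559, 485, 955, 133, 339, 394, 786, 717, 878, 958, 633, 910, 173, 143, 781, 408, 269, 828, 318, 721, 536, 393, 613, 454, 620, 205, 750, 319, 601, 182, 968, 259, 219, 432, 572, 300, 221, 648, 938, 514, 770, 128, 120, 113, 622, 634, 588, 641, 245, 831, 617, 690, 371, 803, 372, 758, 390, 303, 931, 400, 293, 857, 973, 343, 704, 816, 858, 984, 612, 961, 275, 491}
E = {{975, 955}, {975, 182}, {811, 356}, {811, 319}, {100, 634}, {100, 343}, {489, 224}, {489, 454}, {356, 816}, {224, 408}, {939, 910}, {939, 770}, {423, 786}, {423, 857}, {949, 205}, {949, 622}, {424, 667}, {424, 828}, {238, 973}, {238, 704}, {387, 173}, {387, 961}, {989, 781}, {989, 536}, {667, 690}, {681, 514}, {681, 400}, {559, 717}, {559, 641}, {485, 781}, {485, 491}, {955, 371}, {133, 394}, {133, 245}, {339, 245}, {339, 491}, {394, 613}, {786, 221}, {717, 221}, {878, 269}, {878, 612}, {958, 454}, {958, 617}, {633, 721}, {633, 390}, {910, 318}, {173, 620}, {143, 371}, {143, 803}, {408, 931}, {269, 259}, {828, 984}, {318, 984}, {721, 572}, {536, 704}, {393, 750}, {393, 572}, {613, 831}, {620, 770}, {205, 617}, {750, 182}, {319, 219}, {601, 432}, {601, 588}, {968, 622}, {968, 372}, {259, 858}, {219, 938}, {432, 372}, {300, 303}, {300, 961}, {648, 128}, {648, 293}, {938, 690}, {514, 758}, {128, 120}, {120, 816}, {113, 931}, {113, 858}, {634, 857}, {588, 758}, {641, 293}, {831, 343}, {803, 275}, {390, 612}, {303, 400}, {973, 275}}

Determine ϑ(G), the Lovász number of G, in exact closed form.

N(633) = {721, 390}, |N(633)| = 2.
deg(955) = 2; N(955) = {975, 371}.
N(173) = {387, 620}, |N(173)| = 2.
N(390) = {633, 612}, |N(390)| = 2.
Regular of degree 2 on 87 vertices: a single 87-cycle (edge-transitive).
Distinct eigenvalues (to 3 d.p.): [2.0, 1.995, 1.979, 1.953, 1.917, 1.871, 1.815, 1.75, 1.675, 1.592, 1.501, 1.401, 1.295, 1.181, 1.062, 0.937, 0.807, 0.673, 0.535, 0.395, 0.252, 0.108, -0.036, -0.18, -0.324, -0.465, -0.604, -0.74, -0.872, -1.0, -1.122, -1.239, -1.349, -1.452, -1.547, -1.635, -1.714, -1.784, -1.844, -1.895, -1.936, -1.967, -1.988, -1.999].
Lovász: ϑ = −87(-2*cos(pi/87))/(2+-(-1)*2*cos(pi/87)) = 87*cos(pi/87)/(cos(pi/87) + 1).
= 43.4858165… (decimal).
43 ≤ 87*cos(pi/87)/(cos(pi/87) + 1) ≤ 44: both strict.

87*cos(pi/87)/(cos(pi/87) + 1)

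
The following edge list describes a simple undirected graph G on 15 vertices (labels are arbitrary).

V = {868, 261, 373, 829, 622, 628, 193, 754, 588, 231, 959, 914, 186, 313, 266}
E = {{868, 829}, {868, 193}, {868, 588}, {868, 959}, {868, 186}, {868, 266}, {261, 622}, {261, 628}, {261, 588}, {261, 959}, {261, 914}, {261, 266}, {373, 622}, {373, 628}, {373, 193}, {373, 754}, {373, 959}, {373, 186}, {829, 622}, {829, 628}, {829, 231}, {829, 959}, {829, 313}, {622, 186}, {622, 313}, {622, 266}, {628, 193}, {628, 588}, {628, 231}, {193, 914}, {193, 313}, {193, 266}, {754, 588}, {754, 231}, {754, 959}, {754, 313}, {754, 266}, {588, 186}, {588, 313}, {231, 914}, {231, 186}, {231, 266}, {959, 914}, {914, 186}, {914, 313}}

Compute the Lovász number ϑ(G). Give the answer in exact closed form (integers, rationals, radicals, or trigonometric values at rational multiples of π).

N(628) = {261, 373, 829, 193, 588, 231}, |N(628)| = 6.
deg(261) = 6; N(261) = {622, 628, 588, 959, 914, 266}.
deg(266) = 6; N(266) = {868, 261, 622, 193, 754, 231}.
Vertex 231 has 6 neighbors: 829, 628, 754, 914, 186, 266.
15-vertex 6-regular graph: Kneser-type, 2-subsets of [6].
Distinct eigenvalues (to 5 d.p.): [6.0, 1.0, -3.0].
With N=15: ϑ(G) = 15·(-1*(-3))/(6−(-3)) = 5.
Numerically 5.00000.

5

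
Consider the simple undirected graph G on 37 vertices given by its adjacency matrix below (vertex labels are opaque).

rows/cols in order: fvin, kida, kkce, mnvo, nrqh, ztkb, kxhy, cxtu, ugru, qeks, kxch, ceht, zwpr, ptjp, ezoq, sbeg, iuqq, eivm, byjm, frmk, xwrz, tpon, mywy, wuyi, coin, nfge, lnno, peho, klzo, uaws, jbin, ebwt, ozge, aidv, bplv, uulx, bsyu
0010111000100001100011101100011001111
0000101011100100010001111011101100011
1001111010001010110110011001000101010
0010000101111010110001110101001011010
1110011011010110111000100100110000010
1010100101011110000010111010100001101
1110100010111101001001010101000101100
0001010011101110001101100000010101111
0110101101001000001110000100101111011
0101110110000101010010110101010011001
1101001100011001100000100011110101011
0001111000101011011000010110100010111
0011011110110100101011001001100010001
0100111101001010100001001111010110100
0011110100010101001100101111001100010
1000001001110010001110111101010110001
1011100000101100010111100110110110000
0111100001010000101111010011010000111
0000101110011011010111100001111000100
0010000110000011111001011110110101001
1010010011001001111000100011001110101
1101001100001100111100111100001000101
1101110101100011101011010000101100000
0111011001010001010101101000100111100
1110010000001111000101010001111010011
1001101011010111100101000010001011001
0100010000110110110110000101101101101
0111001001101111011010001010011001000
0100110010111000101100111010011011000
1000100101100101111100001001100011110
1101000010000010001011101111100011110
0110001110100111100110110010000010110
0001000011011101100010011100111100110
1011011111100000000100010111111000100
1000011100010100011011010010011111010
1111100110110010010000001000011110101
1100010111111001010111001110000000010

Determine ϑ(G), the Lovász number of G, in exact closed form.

Vertex bplv has 18 neighbors: fvin, ztkb, kxhy, cxtu, ceht, ptjp, eivm, byjm, xwrz, tpon, wuyi, lnno, uaws, jbin, ebwt, ozge, aidv, uulx.
N(mnvo) = {kkce, cxtu, qeks, kxch, ceht, zwpr, ezoq, iuqq, eivm, tpon, mywy, wuyi, nfge, peho, jbin, ozge, aidv, uulx}, |N(mnvo)| = 18.
N(kxhy) = {fvin, kida, kkce, nrqh, ugru, kxch, ceht, zwpr, ptjp, sbeg, byjm, tpon, wuyi, nfge, peho, ebwt, aidv, bplv}, |N(kxhy)| = 18.
deg(wuyi) = 18; N(wuyi) = {kida, kkce, mnvo, ztkb, kxhy, qeks, ceht, sbeg, eivm, frmk, tpon, mywy, coin, klzo, ebwt, ozge, aidv, bplv}.
G on 37 vertices is 18-regular; strongly regular (37,18,8,9).
spec(A) ≈ [18.0, 2.541381, -3.541381] (distinct, 6 d.p.).
Lovász: ϑ = −37(-sqrt(37)/2 - 1/2)/(18+-(-sqrt(37)/2 - 1/2)) = sqrt(37).
ϑ(G) ≈ 6.08276253.

sqrt(37)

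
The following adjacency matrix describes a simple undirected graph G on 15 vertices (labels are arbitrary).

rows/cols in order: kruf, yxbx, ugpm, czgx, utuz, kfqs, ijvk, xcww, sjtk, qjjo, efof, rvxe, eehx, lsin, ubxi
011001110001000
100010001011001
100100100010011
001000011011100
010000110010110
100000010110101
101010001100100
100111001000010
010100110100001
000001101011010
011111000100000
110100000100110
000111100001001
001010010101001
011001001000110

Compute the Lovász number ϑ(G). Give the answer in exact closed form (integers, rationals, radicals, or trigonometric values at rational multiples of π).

Vertex eehx has 6 neighbors: czgx, utuz, kfqs, ijvk, rvxe, ubxi.
deg(czgx) = 6; N(czgx) = {ugpm, xcww, sjtk, efof, rvxe, eehx}.
Vertex rvxe has 6 neighbors: kruf, yxbx, czgx, qjjo, eehx, lsin.
deg(sjtk) = 6; N(sjtk) = {yxbx, czgx, ijvk, xcww, qjjo, ubxi}.
Every vertex has degree 6 (N=15); this is K(6,2), the Kneser graph.
The 3 distinct eigenvalues: [6.0, 1.0, -3.0].
−15·(-3) / ((6)−(-3)) = 5 = ϑ(G).
≈ 5.000000 (to 6 d.p.).

5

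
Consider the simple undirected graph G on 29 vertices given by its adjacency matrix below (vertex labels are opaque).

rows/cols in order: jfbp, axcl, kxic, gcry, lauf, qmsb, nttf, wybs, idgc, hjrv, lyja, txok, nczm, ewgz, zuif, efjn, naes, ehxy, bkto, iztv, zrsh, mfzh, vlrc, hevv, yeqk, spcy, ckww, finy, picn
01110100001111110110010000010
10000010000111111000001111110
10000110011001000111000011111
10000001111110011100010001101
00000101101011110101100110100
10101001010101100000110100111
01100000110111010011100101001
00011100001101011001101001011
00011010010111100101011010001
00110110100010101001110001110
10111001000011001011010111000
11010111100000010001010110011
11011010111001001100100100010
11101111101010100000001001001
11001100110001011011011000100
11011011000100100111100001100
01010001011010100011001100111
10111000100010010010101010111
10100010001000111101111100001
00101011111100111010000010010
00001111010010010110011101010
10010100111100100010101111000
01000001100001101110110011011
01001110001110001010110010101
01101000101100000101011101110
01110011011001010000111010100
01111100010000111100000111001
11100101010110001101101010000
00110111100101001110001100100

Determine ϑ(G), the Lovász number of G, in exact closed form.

Vertex axcl has 14 neighbors: jfbp, nttf, txok, nczm, ewgz, zuif, efjn, naes, vlrc, hevv, yeqk, spcy, ckww, finy.
Vertex lauf has 14 neighbors: qmsb, wybs, idgc, lyja, nczm, ewgz, zuif, efjn, ehxy, iztv, zrsh, hevv, yeqk, ckww.
N(jfbp) = {axcl, kxic, gcry, qmsb, lyja, txok, nczm, ewgz, zuif, efjn, ehxy, bkto, mfzh, finy}, |N(jfbp)| = 14.
N(yeqk) = {axcl, kxic, lauf, idgc, lyja, txok, ehxy, iztv, mfzh, vlrc, hevv, spcy, ckww, finy}, |N(yeqk)| = 14.
Regular of degree 14 on 29 vertices: Paley(29): SR with (k,λ,μ)=(14,6,7).
Distinct eigenvalues (to 3 d.p.): [14.0, 2.193, -3.193].
−29·(-sqrt(29)/2 - 1/2) / ((14)−(-sqrt(29)/2 - 1/2)) = sqrt(29) = ϑ(G).
≈ 5.385164807 (to 9 d.p.).

sqrt(29)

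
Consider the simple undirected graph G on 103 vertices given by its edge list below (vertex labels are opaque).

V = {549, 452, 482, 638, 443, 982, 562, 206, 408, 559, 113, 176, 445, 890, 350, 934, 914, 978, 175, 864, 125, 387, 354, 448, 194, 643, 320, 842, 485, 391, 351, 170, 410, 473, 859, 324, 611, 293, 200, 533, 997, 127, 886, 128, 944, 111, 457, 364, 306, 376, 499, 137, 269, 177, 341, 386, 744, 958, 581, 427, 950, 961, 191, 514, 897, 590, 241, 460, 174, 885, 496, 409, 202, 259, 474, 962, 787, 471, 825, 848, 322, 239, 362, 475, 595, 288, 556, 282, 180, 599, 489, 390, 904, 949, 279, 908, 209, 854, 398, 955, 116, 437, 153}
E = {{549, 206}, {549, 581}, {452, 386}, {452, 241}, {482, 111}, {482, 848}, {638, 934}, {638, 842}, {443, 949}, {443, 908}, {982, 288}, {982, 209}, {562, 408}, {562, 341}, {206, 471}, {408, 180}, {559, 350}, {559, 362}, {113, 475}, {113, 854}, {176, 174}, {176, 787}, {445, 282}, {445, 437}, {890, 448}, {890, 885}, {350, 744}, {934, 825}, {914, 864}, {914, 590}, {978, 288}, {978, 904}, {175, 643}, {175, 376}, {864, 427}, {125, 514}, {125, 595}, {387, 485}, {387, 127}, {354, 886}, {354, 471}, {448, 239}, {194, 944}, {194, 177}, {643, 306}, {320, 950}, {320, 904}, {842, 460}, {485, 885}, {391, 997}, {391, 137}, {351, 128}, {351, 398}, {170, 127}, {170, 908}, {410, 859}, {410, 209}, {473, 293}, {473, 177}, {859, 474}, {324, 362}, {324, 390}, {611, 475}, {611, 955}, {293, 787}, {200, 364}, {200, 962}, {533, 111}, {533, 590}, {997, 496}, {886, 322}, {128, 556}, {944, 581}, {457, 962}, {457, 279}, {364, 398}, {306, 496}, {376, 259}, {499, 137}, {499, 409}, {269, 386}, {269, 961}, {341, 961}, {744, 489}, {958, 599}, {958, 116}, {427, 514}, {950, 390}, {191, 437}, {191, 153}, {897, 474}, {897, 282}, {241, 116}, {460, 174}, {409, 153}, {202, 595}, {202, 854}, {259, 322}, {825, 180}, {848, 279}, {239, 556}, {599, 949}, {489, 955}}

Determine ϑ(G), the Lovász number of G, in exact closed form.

deg(125) = 2; N(125) = {514, 595}.
N(324) = {362, 390}, |N(324)| = 2.
Vertex 559 has 2 neighbors: 350, 362.
deg(908) = 2; N(908) = {443, 170}.
deg(v) = 2 for all v (|V|=103); a single 103-cycle (edge-transitive).
spec(A) ≈ [2.0, 1.996, 1.985, 1.967, 1.941, 1.908, 1.868, 1.82, 1.767, 1.706, 1.639, 1.566, 1.488, 1.403, 1.314, 1.22, 1.121, 1.018, 0.911, 0.8, 0.687, 0.571, 0.454, 0.334, 0.213, 0.091, -0.03, -0.152, -0.274, -0.394, -0.513, -0.63, -0.744, -0.856, -0.965, -1.07, -1.171, -1.267, -1.359, -1.446, -1.528, -1.604, -1.673, -1.737, -1.794, -1.845, -1.888, -1.925, -1.955, -1.977, -1.992, -1.999] (distinct, 3 d.p.).
−103·(-2*cos(pi/103)) / ((2)−(-2*cos(pi/103))) = 103*cos(pi/103)/(cos(pi/103) + 1) = ϑ(G).
Numerically 51.488020467.
Check 51 ≤ 103*cos(pi/103)/(cos(pi/103) + 1) ≤ 52: both strict.

103*cos(pi/103)/(cos(pi/103) + 1)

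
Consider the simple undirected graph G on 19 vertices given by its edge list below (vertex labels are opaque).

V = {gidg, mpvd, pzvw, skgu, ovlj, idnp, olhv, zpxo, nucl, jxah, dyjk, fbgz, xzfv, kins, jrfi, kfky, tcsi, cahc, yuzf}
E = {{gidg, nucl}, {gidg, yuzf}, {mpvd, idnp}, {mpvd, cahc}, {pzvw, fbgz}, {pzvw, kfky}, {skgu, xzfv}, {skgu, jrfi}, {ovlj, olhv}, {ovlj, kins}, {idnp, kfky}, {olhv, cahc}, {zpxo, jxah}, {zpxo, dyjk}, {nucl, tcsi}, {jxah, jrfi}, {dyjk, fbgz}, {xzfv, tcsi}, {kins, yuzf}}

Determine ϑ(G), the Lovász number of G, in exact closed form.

deg(gidg) = 2; N(gidg) = {nucl, yuzf}.
N(zpxo) = {jxah, dyjk}, |N(zpxo)| = 2.
Vertex fbgz has 2 neighbors: pzvw, dyjk.
Vertex jxah has 2 neighbors: zpxo, jrfi.
Regular of degree 2 on 19 vertices: this is C_{19}, the 19-cycle.
The 10 distinct eigenvalues: [2.0, 1.89163, 1.57828, 1.0939, 0.49097, -0.16516, -0.80339, -1.35456, -1.75895, -1.97272].
−19·(-2*cos(pi/19)) / ((2)−(-2*cos(pi/19))) = 19*cos(pi/19)/(cos(pi/19) + 1) = ϑ(G).
≈ 9.43477 (to 5 d.p.).
Check 9 ≤ 19*cos(pi/19)/(cos(pi/19) + 1) ≤ 10: both strict.

19*cos(pi/19)/(cos(pi/19) + 1)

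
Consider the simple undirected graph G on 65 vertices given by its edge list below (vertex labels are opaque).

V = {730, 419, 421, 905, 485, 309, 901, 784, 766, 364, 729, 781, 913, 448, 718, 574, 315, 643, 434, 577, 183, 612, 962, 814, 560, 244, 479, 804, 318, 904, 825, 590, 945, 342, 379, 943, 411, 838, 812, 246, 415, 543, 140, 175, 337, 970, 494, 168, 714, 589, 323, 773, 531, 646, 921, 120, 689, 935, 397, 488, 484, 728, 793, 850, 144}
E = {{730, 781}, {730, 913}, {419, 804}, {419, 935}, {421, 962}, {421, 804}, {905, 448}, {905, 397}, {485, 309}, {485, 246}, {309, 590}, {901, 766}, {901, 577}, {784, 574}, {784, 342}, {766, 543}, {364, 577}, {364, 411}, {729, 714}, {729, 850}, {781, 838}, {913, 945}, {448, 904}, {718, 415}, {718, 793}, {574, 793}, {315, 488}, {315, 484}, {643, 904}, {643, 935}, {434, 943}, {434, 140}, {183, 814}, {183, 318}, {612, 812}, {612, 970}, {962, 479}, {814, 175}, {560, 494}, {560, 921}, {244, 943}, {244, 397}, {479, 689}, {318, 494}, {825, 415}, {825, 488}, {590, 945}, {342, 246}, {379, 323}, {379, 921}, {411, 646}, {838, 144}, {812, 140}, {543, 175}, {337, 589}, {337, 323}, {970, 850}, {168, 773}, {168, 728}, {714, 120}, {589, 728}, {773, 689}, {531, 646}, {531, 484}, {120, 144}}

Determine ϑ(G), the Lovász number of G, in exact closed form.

65*cos(pi/65)/(cos(pi/65) + 1)

deg(183) = 2; N(183) = {814, 318}.
N(364) = {577, 411}, |N(364)| = 2.
Vertex 784 has 2 neighbors: 574, 342.
Vertex 488 has 2 neighbors: 315, 825.
2-regular, N=65; connected 2-regular on 65 ⇒ C_{65}.
The 33 distinct eigenvalues: [2.0, 1.991, 1.963, 1.916, 1.852, 1.771, 1.673, 1.559, 1.431, 1.29, 1.136, 0.972, 0.799, 0.618, 0.432, 0.241, 0.048, -0.145, -0.337, -0.525, -0.709, -0.886, -1.055, -1.214, -1.362, -1.497, -1.618, -1.724, -1.814, -1.887, -1.942, -1.979, -1.998].
With N=65: ϑ(G) = 65·(-(-1)*2*cos(pi/65))/(2−(-2*cos(pi/65))) = 65*cos(pi/65)/(cos(pi/65) + 1).
≈ 32.4810126 (to 7 d.p.).
Lovász sandwich 32 ≤ 65*cos(pi/65)/(cos(pi/65) + 1) ≤ 33: both strict.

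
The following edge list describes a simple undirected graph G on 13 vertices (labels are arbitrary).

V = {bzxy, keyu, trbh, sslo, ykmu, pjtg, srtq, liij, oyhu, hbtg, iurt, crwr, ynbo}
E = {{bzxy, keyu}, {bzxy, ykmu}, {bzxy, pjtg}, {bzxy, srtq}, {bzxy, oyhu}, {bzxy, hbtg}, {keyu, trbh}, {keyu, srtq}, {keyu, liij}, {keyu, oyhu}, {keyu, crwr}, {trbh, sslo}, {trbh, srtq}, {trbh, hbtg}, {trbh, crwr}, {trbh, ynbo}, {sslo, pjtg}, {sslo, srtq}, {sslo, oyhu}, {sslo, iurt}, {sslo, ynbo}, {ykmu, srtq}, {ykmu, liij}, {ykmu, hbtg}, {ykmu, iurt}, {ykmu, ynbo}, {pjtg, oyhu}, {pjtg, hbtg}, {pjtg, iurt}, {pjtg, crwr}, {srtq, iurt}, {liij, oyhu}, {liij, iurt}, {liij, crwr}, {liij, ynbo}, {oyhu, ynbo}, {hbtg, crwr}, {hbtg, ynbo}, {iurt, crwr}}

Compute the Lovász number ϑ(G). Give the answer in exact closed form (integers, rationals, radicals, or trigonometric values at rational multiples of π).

sqrt(13)

Vertex iurt has 6 neighbors: sslo, ykmu, pjtg, srtq, liij, crwr.
Vertex liij has 6 neighbors: keyu, ykmu, oyhu, iurt, crwr, ynbo.
Vertex srtq has 6 neighbors: bzxy, keyu, trbh, sslo, ykmu, iurt.
N(bzxy) = {keyu, ykmu, pjtg, srtq, oyhu, hbtg}, |N(bzxy)| = 6.
13-vertex 6-regular graph: SR(13,6,2,3) — a Paley graph.
The 3 distinct eigenvalues: [6.0, 1.303, -2.303].
Lovász: ϑ = −13(-sqrt(13)/2 - 1/2)/(6+-(-sqrt(13)/2 - 1/2)) = sqrt(13).
≈ 3.6056 (to 4 d.p.).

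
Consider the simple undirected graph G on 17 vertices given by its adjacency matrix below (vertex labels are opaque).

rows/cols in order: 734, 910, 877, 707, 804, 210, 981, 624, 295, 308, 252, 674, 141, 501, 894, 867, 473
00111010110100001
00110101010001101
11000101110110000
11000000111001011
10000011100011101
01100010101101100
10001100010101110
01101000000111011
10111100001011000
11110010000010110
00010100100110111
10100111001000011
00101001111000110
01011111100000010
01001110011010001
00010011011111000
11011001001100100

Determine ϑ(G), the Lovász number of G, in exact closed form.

deg(252) = 8; N(252) = {707, 210, 295, 674, 141, 894, 867, 473}.
N(894) = {910, 804, 210, 981, 308, 252, 141, 473}, |N(894)| = 8.
deg(877) = 8; N(877) = {734, 910, 210, 624, 295, 308, 674, 141}.
deg(867) = 8; N(867) = {707, 981, 624, 308, 252, 674, 141, 501}.
deg(v) = 8 for all v (|V|=17); strongly regular (17,8,3,4).
A has 3 distinct eigenvalues ≈ [8.0, 1.56155, -2.56155].
With N=17: ϑ(G) = 17·(-(-sqrt(17)/2 - 1/2))/(8−(-sqrt(17)/2 - 1/2)) = sqrt(17).
≈ 4.1231056 (to 7 d.p.).

sqrt(17)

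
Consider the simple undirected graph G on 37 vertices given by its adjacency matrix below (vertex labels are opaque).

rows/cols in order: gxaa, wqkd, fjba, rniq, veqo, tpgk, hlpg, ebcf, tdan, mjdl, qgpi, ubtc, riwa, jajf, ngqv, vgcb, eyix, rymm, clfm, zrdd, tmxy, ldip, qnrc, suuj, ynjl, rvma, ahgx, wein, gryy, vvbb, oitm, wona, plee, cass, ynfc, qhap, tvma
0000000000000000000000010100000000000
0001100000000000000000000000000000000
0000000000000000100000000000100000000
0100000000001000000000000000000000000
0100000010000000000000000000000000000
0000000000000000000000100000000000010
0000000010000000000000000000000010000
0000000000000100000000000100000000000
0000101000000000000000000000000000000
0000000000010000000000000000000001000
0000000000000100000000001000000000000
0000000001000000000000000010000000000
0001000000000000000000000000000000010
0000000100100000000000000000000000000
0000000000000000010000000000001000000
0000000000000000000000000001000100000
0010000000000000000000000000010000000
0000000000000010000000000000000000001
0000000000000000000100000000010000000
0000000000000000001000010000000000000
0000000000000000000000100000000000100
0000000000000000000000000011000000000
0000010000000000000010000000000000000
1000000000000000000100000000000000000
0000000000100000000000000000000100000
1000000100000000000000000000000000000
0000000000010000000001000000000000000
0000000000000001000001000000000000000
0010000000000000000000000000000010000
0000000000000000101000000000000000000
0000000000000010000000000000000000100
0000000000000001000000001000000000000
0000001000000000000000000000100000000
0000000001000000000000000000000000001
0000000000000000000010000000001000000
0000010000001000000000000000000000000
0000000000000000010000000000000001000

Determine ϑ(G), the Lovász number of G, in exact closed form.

deg(mjdl) = 2; N(mjdl) = {ubtc, cass}.
deg(plee) = 2; N(plee) = {hlpg, gryy}.
Vertex wona has 2 neighbors: vgcb, ynjl.
Vertex ubtc has 2 neighbors: mjdl, ahgx.
Every vertex has degree 2 (N=37); connected 2-regular on 37 ⇒ C_{37}.
The 19 distinct eigenvalues: [2.0, 1.971232, 1.885755, 1.746028, 1.556072, 1.321349, 1.048615, 0.745713, 0.421359, 0.084882, -0.254036, -0.585646, -0.900407, -1.189266, -1.443912, -1.657019, -1.822457, -1.935466, -1.992795].
−37·(-2*cos(pi/37)) / ((2)−(-2*cos(pi/37))) = 37*cos(pi/37)/(cos(pi/37) + 1) = ϑ(G).
Numerically 18.466617.
Check 18 ≤ 37*cos(pi/37)/(cos(pi/37) + 1) ≤ 19: both strict.

37*cos(pi/37)/(cos(pi/37) + 1)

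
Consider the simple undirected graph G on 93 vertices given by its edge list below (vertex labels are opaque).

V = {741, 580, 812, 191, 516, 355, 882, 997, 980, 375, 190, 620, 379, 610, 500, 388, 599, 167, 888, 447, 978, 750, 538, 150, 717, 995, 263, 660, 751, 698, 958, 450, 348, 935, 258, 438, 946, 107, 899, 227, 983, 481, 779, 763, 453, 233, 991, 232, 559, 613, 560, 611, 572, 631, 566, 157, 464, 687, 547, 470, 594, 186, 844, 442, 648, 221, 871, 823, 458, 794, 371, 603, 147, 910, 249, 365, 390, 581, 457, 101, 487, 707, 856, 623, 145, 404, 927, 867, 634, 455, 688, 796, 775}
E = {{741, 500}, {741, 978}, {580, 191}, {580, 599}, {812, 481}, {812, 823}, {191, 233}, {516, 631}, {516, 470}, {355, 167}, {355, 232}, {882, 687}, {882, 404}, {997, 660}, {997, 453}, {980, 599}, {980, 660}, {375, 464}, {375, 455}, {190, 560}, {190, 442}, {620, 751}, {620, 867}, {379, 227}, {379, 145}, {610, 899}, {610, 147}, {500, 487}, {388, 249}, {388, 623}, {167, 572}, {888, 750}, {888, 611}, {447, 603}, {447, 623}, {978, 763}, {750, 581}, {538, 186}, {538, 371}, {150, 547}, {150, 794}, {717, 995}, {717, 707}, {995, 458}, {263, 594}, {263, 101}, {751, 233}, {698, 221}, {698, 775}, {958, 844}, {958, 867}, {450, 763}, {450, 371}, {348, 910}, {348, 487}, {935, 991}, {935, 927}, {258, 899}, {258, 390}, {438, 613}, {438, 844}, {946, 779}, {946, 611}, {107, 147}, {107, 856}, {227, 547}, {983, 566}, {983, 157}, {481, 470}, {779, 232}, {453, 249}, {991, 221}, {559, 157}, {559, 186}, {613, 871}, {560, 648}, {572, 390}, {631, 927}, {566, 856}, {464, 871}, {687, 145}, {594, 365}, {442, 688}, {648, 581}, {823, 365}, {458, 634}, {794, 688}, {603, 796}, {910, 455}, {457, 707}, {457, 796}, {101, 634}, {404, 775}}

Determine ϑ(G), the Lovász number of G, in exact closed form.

Vertex 888 has 2 neighbors: 750, 611.
Vertex 167 has 2 neighbors: 355, 572.
N(958) = {844, 867}, |N(958)| = 2.
deg(687) = 2; N(687) = {882, 145}.
Every vertex has degree 2 (N=93); a single 93-cycle (edge-transitive).
A has 47 distinct eigenvalues ≈ [2.0, 1.9954, 1.9818, 1.9591, 1.9274, 1.887, 1.8379, 1.7805, 1.7149, 1.6415, 1.5606, 1.4727, 1.3779, 1.2769, 1.1701, 1.0579, 0.9409, 0.8196, 0.6946, 0.5664, 0.4356, 0.3029, 0.1687, 0.0338, -0.1013, -0.2359, -0.3695, -0.5013, -0.6309, -0.7576, -0.8808, -1.0, -1.1146, -1.2242, -1.3282, -1.4261, -1.5175, -1.602, -1.6792, -1.7487, -1.8102, -1.8635, -1.9083, -1.9443, -1.9715, -1.9897, -1.9989].
ϑ = −N·λ_min/(λ_max−λ_min) = −93·(-2*cos(pi/93))/(2−(-2*cos(pi/93))) = 93*cos(pi/93)/(cos(pi/93) + 1).
≈ 46.486731879 (to 9 d.p.).
Lovász sandwich 46 ≤ 93*cos(pi/93)/(cos(pi/93) + 1) ≤ 47: both strict.

93*cos(pi/93)/(cos(pi/93) + 1)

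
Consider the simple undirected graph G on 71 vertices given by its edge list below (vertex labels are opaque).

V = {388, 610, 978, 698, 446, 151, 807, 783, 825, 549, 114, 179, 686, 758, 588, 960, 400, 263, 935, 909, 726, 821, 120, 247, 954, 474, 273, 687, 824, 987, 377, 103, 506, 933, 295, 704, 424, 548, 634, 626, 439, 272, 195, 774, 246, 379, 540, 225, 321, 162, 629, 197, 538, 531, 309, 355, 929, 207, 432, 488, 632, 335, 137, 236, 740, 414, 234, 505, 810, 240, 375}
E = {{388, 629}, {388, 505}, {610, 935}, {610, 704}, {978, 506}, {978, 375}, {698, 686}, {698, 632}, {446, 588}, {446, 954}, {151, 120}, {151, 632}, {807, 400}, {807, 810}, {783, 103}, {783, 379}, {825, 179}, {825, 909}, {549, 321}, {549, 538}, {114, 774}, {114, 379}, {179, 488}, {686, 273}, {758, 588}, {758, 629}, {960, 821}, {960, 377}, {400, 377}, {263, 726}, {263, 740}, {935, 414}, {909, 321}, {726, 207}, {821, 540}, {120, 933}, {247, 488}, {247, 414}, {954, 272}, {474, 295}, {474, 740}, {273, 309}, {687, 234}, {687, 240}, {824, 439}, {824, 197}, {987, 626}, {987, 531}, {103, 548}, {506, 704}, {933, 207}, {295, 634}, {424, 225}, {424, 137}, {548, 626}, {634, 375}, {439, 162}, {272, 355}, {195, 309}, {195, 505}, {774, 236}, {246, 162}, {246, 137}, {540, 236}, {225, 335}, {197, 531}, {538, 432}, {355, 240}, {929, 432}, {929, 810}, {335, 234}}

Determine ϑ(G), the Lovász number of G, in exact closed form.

N(488) = {179, 247}, |N(488)| = 2.
deg(506) = 2; N(506) = {978, 704}.
Vertex 634 has 2 neighbors: 295, 375.
Vertex 821 has 2 neighbors: 960, 540.
2-regular, N=71; this is C_{71}, the 71-cycle.
spec(A) ≈ [2.0, 1.9922, 1.9688, 1.9299, 1.876, 1.8074, 1.7246, 1.6284, 1.5194, 1.3985, 1.2666, 1.1249, 0.9743, 0.8162, 0.6516, 0.4819, 0.3085, 0.1326, -0.0442, -0.2208, -0.3956, -0.5673, -0.7346, -0.8961, -1.0507, -1.1969, -1.3339, -1.4604, -1.5754, -1.6781, -1.7677, -1.8435, -1.9048, -1.9513, -1.9824, -1.998] (distinct, 4 d.p.).
Lovász: ϑ = −71(-2*cos(pi/71))/(2+-(-1)*2*cos(pi/71)) = 71*cos(pi/71)/(cos(pi/71) + 1).
ϑ(G) ≈ 35.482618.
Sandwich: α(G)=35 ≤ ϑ(G)=71*cos(pi/71)/(cos(pi/71) + 1) ≤ χ(Ḡ)=36 (both strict).

71*cos(pi/71)/(cos(pi/71) + 1)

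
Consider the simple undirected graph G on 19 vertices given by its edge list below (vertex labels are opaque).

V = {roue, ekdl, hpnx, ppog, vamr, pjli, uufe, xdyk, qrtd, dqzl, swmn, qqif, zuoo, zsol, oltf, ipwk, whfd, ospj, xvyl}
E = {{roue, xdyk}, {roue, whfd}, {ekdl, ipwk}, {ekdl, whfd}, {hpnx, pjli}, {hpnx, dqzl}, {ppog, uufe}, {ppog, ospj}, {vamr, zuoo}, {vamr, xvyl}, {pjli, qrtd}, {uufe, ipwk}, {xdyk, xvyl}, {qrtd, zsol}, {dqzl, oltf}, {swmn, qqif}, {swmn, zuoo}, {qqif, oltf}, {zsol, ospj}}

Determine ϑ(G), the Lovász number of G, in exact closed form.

19*cos(pi/19)/(cos(pi/19) + 1)

N(dqzl) = {hpnx, oltf}, |N(dqzl)| = 2.
N(xdyk) = {roue, xvyl}, |N(xdyk)| = 2.
N(ipwk) = {ekdl, uufe}, |N(ipwk)| = 2.
Vertex swmn has 2 neighbors: qqif, zuoo.
2-regular, N=19; the odd cycle C_{19}.
spec(A) ≈ [2.0, 1.8916, 1.5783, 1.0939, 0.491, -0.1652, -0.8034, -1.3546, -1.7589, -1.9727] (distinct, 4 d.p.).
−19·(-2*cos(pi/19)) / ((2)−(-2*cos(pi/19))) = 19*cos(pi/19)/(cos(pi/19) + 1) = ϑ(G).
ϑ(G) ≈ 9.4347714.
α=9, χ(Ḡ)=10; ϑ=19*cos(pi/19)/(cos(pi/19) + 1) lies between (both strict).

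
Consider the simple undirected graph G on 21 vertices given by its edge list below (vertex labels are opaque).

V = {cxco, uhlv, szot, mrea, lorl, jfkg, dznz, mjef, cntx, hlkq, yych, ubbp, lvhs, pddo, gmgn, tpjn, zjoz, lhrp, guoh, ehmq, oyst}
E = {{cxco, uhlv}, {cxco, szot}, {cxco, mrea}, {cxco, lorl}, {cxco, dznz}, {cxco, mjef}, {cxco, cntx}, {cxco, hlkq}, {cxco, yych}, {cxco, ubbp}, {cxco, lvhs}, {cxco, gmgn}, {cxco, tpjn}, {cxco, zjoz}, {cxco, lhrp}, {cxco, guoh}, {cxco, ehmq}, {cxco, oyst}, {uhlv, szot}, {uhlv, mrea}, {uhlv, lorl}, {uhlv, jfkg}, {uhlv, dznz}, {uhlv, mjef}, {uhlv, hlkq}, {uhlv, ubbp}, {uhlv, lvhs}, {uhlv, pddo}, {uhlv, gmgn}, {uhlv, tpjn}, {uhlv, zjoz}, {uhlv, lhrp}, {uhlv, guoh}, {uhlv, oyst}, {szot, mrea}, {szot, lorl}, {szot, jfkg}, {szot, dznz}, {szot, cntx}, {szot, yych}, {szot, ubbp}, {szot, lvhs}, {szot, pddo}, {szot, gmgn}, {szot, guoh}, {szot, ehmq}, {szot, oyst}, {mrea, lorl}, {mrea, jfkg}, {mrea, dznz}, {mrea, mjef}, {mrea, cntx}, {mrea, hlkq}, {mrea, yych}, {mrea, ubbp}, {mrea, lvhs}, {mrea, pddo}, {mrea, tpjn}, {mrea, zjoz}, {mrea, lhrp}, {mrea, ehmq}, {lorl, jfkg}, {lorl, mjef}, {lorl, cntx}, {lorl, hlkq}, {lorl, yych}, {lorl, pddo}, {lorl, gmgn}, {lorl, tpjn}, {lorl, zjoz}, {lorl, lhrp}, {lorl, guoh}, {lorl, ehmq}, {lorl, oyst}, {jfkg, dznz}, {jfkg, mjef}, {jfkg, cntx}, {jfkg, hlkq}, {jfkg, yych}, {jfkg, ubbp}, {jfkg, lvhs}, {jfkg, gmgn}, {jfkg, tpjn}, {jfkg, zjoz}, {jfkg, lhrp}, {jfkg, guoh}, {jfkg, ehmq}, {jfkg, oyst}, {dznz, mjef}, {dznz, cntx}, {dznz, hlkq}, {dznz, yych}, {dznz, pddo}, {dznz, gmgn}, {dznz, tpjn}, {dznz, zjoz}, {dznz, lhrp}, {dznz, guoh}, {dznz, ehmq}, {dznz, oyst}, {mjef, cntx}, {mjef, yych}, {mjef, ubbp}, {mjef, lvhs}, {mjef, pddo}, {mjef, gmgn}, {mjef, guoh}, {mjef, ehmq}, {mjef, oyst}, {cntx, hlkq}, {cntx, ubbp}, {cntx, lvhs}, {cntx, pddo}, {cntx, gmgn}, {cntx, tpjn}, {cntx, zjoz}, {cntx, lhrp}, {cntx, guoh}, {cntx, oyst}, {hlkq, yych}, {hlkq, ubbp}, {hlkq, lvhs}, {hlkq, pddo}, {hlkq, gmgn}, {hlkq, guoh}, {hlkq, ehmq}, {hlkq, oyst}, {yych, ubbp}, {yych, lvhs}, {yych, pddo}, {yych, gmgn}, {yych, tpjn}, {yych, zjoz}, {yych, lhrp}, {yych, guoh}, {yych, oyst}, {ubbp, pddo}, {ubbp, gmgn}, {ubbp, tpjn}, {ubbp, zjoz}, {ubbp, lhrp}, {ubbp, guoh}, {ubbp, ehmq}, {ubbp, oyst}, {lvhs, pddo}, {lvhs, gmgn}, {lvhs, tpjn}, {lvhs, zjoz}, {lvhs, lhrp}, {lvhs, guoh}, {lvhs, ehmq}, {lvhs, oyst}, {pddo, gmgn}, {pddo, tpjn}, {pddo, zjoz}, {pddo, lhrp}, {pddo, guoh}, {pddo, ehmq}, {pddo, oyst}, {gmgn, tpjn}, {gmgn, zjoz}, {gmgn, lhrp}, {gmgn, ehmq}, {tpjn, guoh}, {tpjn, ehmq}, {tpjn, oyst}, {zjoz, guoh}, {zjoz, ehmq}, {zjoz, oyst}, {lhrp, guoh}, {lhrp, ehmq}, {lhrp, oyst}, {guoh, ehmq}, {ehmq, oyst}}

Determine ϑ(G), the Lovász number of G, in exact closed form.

Vertex hlkq has 15 neighbors: cxco, uhlv, mrea, lorl, jfkg, dznz, cntx, yych, ubbp, lvhs, pddo, gmgn, guoh, ehmq, oyst.
N(mrea) = {cxco, uhlv, szot, lorl, jfkg, dznz, mjef, cntx, hlkq, yych, ubbp, lvhs, pddo, tpjn, zjoz, lhrp, ehmq}, |N(mrea)| = 17.
deg(pddo) = 18; N(pddo) = {uhlv, szot, mrea, lorl, dznz, mjef, cntx, hlkq, yych, ubbp, lvhs, gmgn, tpjn, zjoz, lhrp, guoh, ehmq, oyst}.
deg(cxco) = 18; N(cxco) = {uhlv, szot, mrea, lorl, dznz, mjef, cntx, hlkq, yych, ubbp, lvhs, gmgn, tpjn, zjoz, lhrp, guoh, ehmq, oyst}.
Complete 5-partite, parts [6, 4, 4, 4, 3]: perfect, ϑ = α = 6.
≈ 6.00000000 (to 8 d.p.).
6 ≤ 6 ≤ 6: collapsed.

6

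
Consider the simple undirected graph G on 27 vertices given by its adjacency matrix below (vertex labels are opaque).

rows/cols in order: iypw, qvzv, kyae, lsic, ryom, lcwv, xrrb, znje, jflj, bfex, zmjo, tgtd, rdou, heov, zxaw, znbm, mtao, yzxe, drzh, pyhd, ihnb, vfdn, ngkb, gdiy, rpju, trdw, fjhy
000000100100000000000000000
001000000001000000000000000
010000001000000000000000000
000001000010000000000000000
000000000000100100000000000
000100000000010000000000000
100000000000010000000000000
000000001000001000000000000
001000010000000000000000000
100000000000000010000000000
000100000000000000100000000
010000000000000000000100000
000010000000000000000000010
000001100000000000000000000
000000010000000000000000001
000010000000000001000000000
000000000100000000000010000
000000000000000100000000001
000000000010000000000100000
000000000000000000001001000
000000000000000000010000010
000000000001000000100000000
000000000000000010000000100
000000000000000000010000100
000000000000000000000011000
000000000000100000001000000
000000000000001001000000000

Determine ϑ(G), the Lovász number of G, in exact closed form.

27*cos(pi/27)/(cos(pi/27) + 1)

deg(ngkb) = 2; N(ngkb) = {mtao, rpju}.
deg(ryom) = 2; N(ryom) = {rdou, znbm}.
Vertex heov has 2 neighbors: lcwv, xrrb.
N(mtao) = {bfex, ngkb}, |N(mtao)| = 2.
deg(v) = 2 for all v (|V|=27); this is C_{27}, the 27-cycle.
The 14 distinct eigenvalues: [2.0, 1.94609, 1.78727, 1.53209, 1.19432, 0.79216, 0.3473, -0.11629, -0.57361, -1.0, -1.37248, -1.67098, -1.87939, -1.98648].
Lovász (edge-transitive): ϑ = −27·(-2*cos(pi/27))/((2)−(-2*cos(pi/27))) = 27*cos(pi/27)/(cos(pi/27) + 1).
ϑ(G) ≈ 13.45420409.
α=13, χ(Ḡ)=14; ϑ=27*cos(pi/27)/(cos(pi/27) + 1) lies between (both strict).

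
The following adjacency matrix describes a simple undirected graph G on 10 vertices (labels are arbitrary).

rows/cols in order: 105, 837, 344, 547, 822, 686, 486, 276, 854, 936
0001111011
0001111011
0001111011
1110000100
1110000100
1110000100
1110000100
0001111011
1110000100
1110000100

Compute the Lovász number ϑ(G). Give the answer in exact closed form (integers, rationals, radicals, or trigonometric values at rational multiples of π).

N(936) = {105, 837, 344, 276}, |N(936)| = 4.
deg(344) = 6; N(344) = {547, 822, 686, 486, 854, 936}.
Vertex 822 has 4 neighbors: 105, 837, 344, 276.
deg(854) = 4; N(854) = {105, 837, 344, 276}.
K_{6,4} (perfect); ϑ(G) = α(G) = max{6,4} = 6.
Numerically 6.0000.
Sandwich: α(G)=6 ≤ ϑ(G)=6 ≤ χ(Ḡ)=6 (collapsed).

6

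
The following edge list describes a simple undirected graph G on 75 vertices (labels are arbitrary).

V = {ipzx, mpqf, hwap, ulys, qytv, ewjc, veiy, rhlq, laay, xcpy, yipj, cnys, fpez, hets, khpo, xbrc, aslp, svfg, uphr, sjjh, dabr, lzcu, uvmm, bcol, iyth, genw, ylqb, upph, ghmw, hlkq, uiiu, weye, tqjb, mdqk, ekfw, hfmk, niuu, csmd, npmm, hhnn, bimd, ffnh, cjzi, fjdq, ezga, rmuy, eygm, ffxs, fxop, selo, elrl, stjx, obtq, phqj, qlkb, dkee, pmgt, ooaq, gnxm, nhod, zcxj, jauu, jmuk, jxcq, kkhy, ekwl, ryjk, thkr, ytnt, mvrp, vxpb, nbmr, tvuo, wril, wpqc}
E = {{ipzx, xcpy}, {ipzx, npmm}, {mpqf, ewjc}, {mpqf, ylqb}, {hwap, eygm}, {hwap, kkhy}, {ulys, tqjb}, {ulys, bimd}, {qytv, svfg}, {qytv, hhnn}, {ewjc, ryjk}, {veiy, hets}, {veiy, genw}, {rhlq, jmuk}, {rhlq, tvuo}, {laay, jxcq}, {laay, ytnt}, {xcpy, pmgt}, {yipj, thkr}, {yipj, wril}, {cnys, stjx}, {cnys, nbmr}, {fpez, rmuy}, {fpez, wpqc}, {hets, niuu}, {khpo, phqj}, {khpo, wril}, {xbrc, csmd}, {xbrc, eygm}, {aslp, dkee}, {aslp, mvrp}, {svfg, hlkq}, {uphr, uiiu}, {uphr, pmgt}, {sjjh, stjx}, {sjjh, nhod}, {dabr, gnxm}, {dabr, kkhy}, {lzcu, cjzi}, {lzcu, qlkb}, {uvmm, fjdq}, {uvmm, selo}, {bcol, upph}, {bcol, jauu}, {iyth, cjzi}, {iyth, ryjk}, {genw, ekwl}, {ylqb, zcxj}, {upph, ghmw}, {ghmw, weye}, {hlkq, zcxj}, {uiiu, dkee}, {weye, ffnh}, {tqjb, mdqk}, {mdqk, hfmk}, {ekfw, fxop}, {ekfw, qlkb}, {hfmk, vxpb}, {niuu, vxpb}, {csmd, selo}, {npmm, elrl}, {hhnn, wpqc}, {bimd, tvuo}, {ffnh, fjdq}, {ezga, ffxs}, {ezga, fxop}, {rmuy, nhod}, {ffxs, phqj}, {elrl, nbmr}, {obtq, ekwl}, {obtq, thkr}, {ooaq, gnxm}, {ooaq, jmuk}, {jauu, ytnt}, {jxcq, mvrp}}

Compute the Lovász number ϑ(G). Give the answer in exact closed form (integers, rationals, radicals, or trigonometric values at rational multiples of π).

75*cos(pi/75)/(cos(pi/75) + 1)

deg(ffxs) = 2; N(ffxs) = {ezga, phqj}.
deg(xcpy) = 2; N(xcpy) = {ipzx, pmgt}.
N(zcxj) = {ylqb, hlkq}, |N(zcxj)| = 2.
N(qytv) = {svfg, hhnn}, |N(qytv)| = 2.
2-regular, N=75; the odd cycle C_{75}.
A has 38 distinct eigenvalues ≈ [2.0, 1.992986, 1.971992, 1.937166, 1.888753, 1.827091, 1.752613, 1.665842, 1.567387, 1.457937, 1.338261, 1.209198, 1.071654, 0.926592, 0.775031, 0.618034, 0.456702, 0.292166, 0.125581, -0.041885, -0.209057, -0.374763, -0.53784, -0.697144, -0.851559, -1.0, -1.141427, -1.274848, -1.399327, -1.51399, -1.618034, -1.710729, -1.791424, -1.859553, -1.914639, -1.956295, -1.984229, -1.998246].
−75·(-2*cos(pi/75)) / ((2)−(-2*cos(pi/75))) = 75*cos(pi/75)/(cos(pi/75) + 1) = ϑ(G).
Numerically 37.483545848.
Lovász sandwich 37 ≤ 75*cos(pi/75)/(cos(pi/75) + 1) ≤ 38: both strict.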